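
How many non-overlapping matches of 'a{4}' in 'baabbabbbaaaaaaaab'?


Pattern 'a{4}' matches exactly 4 consecutive a's (greedy, non-overlapping).
String: 'baabbabbbaaaaaaaab'
Scanning for runs of a's:
  Run at pos 1: 'aa' (length 2) -> 0 match(es)
  Run at pos 5: 'a' (length 1) -> 0 match(es)
  Run at pos 9: 'aaaaaaaa' (length 8) -> 2 match(es)
Matches found: ['aaaa', 'aaaa']
Total: 2

2


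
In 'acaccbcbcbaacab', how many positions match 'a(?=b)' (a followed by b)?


Lookahead 'a(?=b)' matches 'a' only when followed by 'b'.
String: 'acaccbcbcbaacab'
Checking each position where char is 'a':
  pos 0: 'a' -> no (next='c')
  pos 2: 'a' -> no (next='c')
  pos 10: 'a' -> no (next='a')
  pos 11: 'a' -> no (next='c')
  pos 13: 'a' -> MATCH (next='b')
Matching positions: [13]
Count: 1

1


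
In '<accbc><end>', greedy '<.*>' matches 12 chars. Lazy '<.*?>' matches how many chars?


Greedy '<.*>' tries to match as MUCH as possible.
Lazy '<.*?>' tries to match as LITTLE as possible.

String: '<accbc><end>'
Greedy '<.*>' starts at first '<' and extends to the LAST '>': '<accbc><end>' (12 chars)
Lazy '<.*?>' starts at first '<' and stops at the FIRST '>': '<accbc>' (7 chars)

7


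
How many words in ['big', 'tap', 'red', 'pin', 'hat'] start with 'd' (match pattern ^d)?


Pattern ^d anchors to start of word. Check which words begin with 'd':
  'big' -> no
  'tap' -> no
  'red' -> no
  'pin' -> no
  'hat' -> no
Matching words: []
Count: 0

0


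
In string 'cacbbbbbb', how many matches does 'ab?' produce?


Pattern 'ab?' matches 'a' optionally followed by 'b'.
String: 'cacbbbbbb'
Scanning left to right for 'a' then checking next char:
  Match 1: 'a' (a not followed by b)
Total matches: 1

1


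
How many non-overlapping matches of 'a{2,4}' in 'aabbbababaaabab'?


Pattern 'a{2,4}' matches between 2 and 4 consecutive a's (greedy).
String: 'aabbbababaaabab'
Finding runs of a's and applying greedy matching:
  Run at pos 0: 'aa' (length 2)
  Run at pos 5: 'a' (length 1)
  Run at pos 7: 'a' (length 1)
  Run at pos 9: 'aaa' (length 3)
  Run at pos 13: 'a' (length 1)
Matches: ['aa', 'aaa']
Count: 2

2


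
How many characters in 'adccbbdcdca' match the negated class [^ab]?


Negated class [^ab] matches any char NOT in {a, b}
Scanning 'adccbbdcdca':
  pos 0: 'a' -> no (excluded)
  pos 1: 'd' -> MATCH
  pos 2: 'c' -> MATCH
  pos 3: 'c' -> MATCH
  pos 4: 'b' -> no (excluded)
  pos 5: 'b' -> no (excluded)
  pos 6: 'd' -> MATCH
  pos 7: 'c' -> MATCH
  pos 8: 'd' -> MATCH
  pos 9: 'c' -> MATCH
  pos 10: 'a' -> no (excluded)
Total matches: 7

7


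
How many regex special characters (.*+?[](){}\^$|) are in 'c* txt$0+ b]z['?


Regex special characters are: . * + ? [ ] ( ) { } \ ^ $ |
Scanning 'c* txt$0+ b]z[':
  pos 1: '*' -> SPECIAL
  pos 6: '$' -> SPECIAL
  pos 8: '+' -> SPECIAL
  pos 11: ']' -> SPECIAL
  pos 13: '[' -> SPECIAL
Special chars found: ['*', '$', '+', ']', '[']
Total: 5

5


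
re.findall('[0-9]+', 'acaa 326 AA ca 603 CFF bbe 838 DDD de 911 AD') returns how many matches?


Pattern '[0-9]+' finds one or more digits.
Text: 'acaa 326 AA ca 603 CFF bbe 838 DDD de 911 AD'
Scanning for matches:
  Match 1: '326'
  Match 2: '603'
  Match 3: '838'
  Match 4: '911'
Total matches: 4

4


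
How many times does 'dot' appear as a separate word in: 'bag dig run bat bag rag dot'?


Scanning each word for exact match 'dot':
  Word 1: 'bag' -> no
  Word 2: 'dig' -> no
  Word 3: 'run' -> no
  Word 4: 'bat' -> no
  Word 5: 'bag' -> no
  Word 6: 'rag' -> no
  Word 7: 'dot' -> MATCH
Total matches: 1

1


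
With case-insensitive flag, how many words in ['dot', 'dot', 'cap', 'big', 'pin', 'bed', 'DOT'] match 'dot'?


Case-insensitive matching: compare each word's lowercase form to 'dot'.
  'dot' -> lower='dot' -> MATCH
  'dot' -> lower='dot' -> MATCH
  'cap' -> lower='cap' -> no
  'big' -> lower='big' -> no
  'pin' -> lower='pin' -> no
  'bed' -> lower='bed' -> no
  'DOT' -> lower='dot' -> MATCH
Matches: ['dot', 'dot', 'DOT']
Count: 3

3


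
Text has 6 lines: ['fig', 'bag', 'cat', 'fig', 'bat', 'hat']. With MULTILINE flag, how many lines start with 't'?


With MULTILINE flag, ^ matches the start of each line.
Lines: ['fig', 'bag', 'cat', 'fig', 'bat', 'hat']
Checking which lines start with 't':
  Line 1: 'fig' -> no
  Line 2: 'bag' -> no
  Line 3: 'cat' -> no
  Line 4: 'fig' -> no
  Line 5: 'bat' -> no
  Line 6: 'hat' -> no
Matching lines: []
Count: 0

0


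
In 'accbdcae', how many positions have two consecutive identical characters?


Looking for consecutive identical characters in 'accbdcae':
  pos 0-1: 'a' vs 'c' -> different
  pos 1-2: 'c' vs 'c' -> MATCH ('cc')
  pos 2-3: 'c' vs 'b' -> different
  pos 3-4: 'b' vs 'd' -> different
  pos 4-5: 'd' vs 'c' -> different
  pos 5-6: 'c' vs 'a' -> different
  pos 6-7: 'a' vs 'e' -> different
Consecutive identical pairs: ['cc']
Count: 1

1


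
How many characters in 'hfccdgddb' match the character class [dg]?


Character class [dg] matches any of: {d, g}
Scanning string 'hfccdgddb' character by character:
  pos 0: 'h' -> no
  pos 1: 'f' -> no
  pos 2: 'c' -> no
  pos 3: 'c' -> no
  pos 4: 'd' -> MATCH
  pos 5: 'g' -> MATCH
  pos 6: 'd' -> MATCH
  pos 7: 'd' -> MATCH
  pos 8: 'b' -> no
Total matches: 4

4


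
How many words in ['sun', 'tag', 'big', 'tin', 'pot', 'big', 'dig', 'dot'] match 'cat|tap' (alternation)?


Alternation 'cat|tap' matches either 'cat' or 'tap'.
Checking each word:
  'sun' -> no
  'tag' -> no
  'big' -> no
  'tin' -> no
  'pot' -> no
  'big' -> no
  'dig' -> no
  'dot' -> no
Matches: []
Count: 0

0


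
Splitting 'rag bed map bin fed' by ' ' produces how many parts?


Splitting by ' ' breaks the string at each occurrence of the separator.
Text: 'rag bed map bin fed'
Parts after split:
  Part 1: 'rag'
  Part 2: 'bed'
  Part 3: 'map'
  Part 4: 'bin'
  Part 5: 'fed'
Total parts: 5

5


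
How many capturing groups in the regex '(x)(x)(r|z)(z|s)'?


To count capturing groups, count each '(' that starts a group.
Pattern: '(x)(x)(r|z)(z|s)'
Walking through the pattern:
  Position 0: '(' -> group #1
  Position 3: '(' -> group #2
  Position 6: '(' -> group #3
  Position 11: '(' -> group #4
Total capturing groups: 4

4


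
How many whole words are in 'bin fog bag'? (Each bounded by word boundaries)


Word boundaries (\b) mark the start/end of each word.
Text: 'bin fog bag'
Splitting by whitespace:
  Word 1: 'bin'
  Word 2: 'fog'
  Word 3: 'bag'
Total whole words: 3

3


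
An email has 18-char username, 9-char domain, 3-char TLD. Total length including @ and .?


An email address has format: username@domain.tld
Username length: 18
'@' character: 1
Domain length: 9
'.' character: 1
TLD length: 3
Total = 18 + 1 + 9 + 1 + 3 = 32

32


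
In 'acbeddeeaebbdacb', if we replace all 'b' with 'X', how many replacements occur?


re.sub('b', 'X', text) replaces every occurrence of 'b' with 'X'.
Text: 'acbeddeeaebbdacb'
Scanning for 'b':
  pos 2: 'b' -> replacement #1
  pos 10: 'b' -> replacement #2
  pos 11: 'b' -> replacement #3
  pos 15: 'b' -> replacement #4
Total replacements: 4

4


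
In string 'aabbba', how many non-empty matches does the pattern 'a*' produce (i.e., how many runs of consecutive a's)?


Pattern 'a*' matches zero or more a's. We want non-empty runs of consecutive a's.
String: 'aabbba'
Walking through the string to find runs of a's:
  Run 1: positions 0-1 -> 'aa'
  Run 2: positions 5-5 -> 'a'
Non-empty runs found: ['aa', 'a']
Count: 2

2


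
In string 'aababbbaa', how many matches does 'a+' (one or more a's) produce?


Pattern 'a+' matches one or more consecutive a's.
String: 'aababbbaa'
Scanning for runs of a:
  Match 1: 'aa' (length 2)
  Match 2: 'a' (length 1)
  Match 3: 'aa' (length 2)
Total matches: 3

3


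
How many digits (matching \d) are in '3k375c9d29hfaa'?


\d matches any digit 0-9.
Scanning '3k375c9d29hfaa':
  pos 0: '3' -> DIGIT
  pos 2: '3' -> DIGIT
  pos 3: '7' -> DIGIT
  pos 4: '5' -> DIGIT
  pos 6: '9' -> DIGIT
  pos 8: '2' -> DIGIT
  pos 9: '9' -> DIGIT
Digits found: ['3', '3', '7', '5', '9', '2', '9']
Total: 7

7


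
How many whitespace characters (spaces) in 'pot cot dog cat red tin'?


\s matches whitespace characters (spaces, tabs, etc.).
Text: 'pot cot dog cat red tin'
This text has 6 words separated by spaces.
Number of spaces = number of words - 1 = 6 - 1 = 5

5


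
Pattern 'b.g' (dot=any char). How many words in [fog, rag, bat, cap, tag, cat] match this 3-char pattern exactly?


Pattern 'b.g' means: starts with 'b', any single char, ends with 'g'.
Checking each word (must be exactly 3 chars):
  'fog' (len=3): no
  'rag' (len=3): no
  'bat' (len=3): no
  'cap' (len=3): no
  'tag' (len=3): no
  'cat' (len=3): no
Matching words: []
Total: 0

0


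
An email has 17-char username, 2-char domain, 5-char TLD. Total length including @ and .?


An email address has format: username@domain.tld
Username length: 17
'@' character: 1
Domain length: 2
'.' character: 1
TLD length: 5
Total = 17 + 1 + 2 + 1 + 5 = 26

26


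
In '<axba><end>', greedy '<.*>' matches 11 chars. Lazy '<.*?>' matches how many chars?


Greedy '<.*>' tries to match as MUCH as possible.
Lazy '<.*?>' tries to match as LITTLE as possible.

String: '<axba><end>'
Greedy '<.*>' starts at first '<' and extends to the LAST '>': '<axba><end>' (11 chars)
Lazy '<.*?>' starts at first '<' and stops at the FIRST '>': '<axba>' (6 chars)

6


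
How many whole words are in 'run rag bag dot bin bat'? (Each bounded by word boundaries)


Word boundaries (\b) mark the start/end of each word.
Text: 'run rag bag dot bin bat'
Splitting by whitespace:
  Word 1: 'run'
  Word 2: 'rag'
  Word 3: 'bag'
  Word 4: 'dot'
  Word 5: 'bin'
  Word 6: 'bat'
Total whole words: 6

6


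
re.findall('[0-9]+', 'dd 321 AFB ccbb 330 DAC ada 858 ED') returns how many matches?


Pattern '[0-9]+' finds one or more digits.
Text: 'dd 321 AFB ccbb 330 DAC ada 858 ED'
Scanning for matches:
  Match 1: '321'
  Match 2: '330'
  Match 3: '858'
Total matches: 3

3


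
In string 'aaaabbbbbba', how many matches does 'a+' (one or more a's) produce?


Pattern 'a+' matches one or more consecutive a's.
String: 'aaaabbbbbba'
Scanning for runs of a:
  Match 1: 'aaaa' (length 4)
  Match 2: 'a' (length 1)
Total matches: 2

2


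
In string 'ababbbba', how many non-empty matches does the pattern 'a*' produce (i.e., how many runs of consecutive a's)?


Pattern 'a*' matches zero or more a's. We want non-empty runs of consecutive a's.
String: 'ababbbba'
Walking through the string to find runs of a's:
  Run 1: positions 0-0 -> 'a'
  Run 2: positions 2-2 -> 'a'
  Run 3: positions 7-7 -> 'a'
Non-empty runs found: ['a', 'a', 'a']
Count: 3

3


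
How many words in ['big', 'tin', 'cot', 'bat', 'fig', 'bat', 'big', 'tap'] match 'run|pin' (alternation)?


Alternation 'run|pin' matches either 'run' or 'pin'.
Checking each word:
  'big' -> no
  'tin' -> no
  'cot' -> no
  'bat' -> no
  'fig' -> no
  'bat' -> no
  'big' -> no
  'tap' -> no
Matches: []
Count: 0

0


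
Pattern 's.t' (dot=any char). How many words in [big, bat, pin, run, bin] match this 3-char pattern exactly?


Pattern 's.t' means: starts with 's', any single char, ends with 't'.
Checking each word (must be exactly 3 chars):
  'big' (len=3): no
  'bat' (len=3): no
  'pin' (len=3): no
  'run' (len=3): no
  'bin' (len=3): no
Matching words: []
Total: 0

0


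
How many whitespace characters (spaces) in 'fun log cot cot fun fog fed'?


\s matches whitespace characters (spaces, tabs, etc.).
Text: 'fun log cot cot fun fog fed'
This text has 7 words separated by spaces.
Number of spaces = number of words - 1 = 7 - 1 = 6

6


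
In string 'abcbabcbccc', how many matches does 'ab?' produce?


Pattern 'ab?' matches 'a' optionally followed by 'b'.
String: 'abcbabcbccc'
Scanning left to right for 'a' then checking next char:
  Match 1: 'ab' (a followed by b)
  Match 2: 'ab' (a followed by b)
Total matches: 2

2


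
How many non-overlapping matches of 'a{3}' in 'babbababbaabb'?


Pattern 'a{3}' matches exactly 3 consecutive a's (greedy, non-overlapping).
String: 'babbababbaabb'
Scanning for runs of a's:
  Run at pos 1: 'a' (length 1) -> 0 match(es)
  Run at pos 4: 'a' (length 1) -> 0 match(es)
  Run at pos 6: 'a' (length 1) -> 0 match(es)
  Run at pos 9: 'aa' (length 2) -> 0 match(es)
Matches found: []
Total: 0

0


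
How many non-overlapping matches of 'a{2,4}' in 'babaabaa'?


Pattern 'a{2,4}' matches between 2 and 4 consecutive a's (greedy).
String: 'babaabaa'
Finding runs of a's and applying greedy matching:
  Run at pos 1: 'a' (length 1)
  Run at pos 3: 'aa' (length 2)
  Run at pos 6: 'aa' (length 2)
Matches: ['aa', 'aa']
Count: 2

2


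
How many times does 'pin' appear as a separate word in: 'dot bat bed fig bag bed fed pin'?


Scanning each word for exact match 'pin':
  Word 1: 'dot' -> no
  Word 2: 'bat' -> no
  Word 3: 'bed' -> no
  Word 4: 'fig' -> no
  Word 5: 'bag' -> no
  Word 6: 'bed' -> no
  Word 7: 'fed' -> no
  Word 8: 'pin' -> MATCH
Total matches: 1

1


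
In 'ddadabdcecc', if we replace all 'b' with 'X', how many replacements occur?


re.sub('b', 'X', text) replaces every occurrence of 'b' with 'X'.
Text: 'ddadabdcecc'
Scanning for 'b':
  pos 5: 'b' -> replacement #1
Total replacements: 1

1


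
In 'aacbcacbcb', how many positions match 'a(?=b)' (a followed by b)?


Lookahead 'a(?=b)' matches 'a' only when followed by 'b'.
String: 'aacbcacbcb'
Checking each position where char is 'a':
  pos 0: 'a' -> no (next='a')
  pos 1: 'a' -> no (next='c')
  pos 5: 'a' -> no (next='c')
Matching positions: []
Count: 0

0


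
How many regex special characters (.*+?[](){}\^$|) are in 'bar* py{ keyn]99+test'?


Regex special characters are: . * + ? [ ] ( ) { } \ ^ $ |
Scanning 'bar* py{ keyn]99+test':
  pos 3: '*' -> SPECIAL
  pos 7: '{' -> SPECIAL
  pos 13: ']' -> SPECIAL
  pos 16: '+' -> SPECIAL
Special chars found: ['*', '{', ']', '+']
Total: 4

4


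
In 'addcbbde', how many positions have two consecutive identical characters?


Looking for consecutive identical characters in 'addcbbde':
  pos 0-1: 'a' vs 'd' -> different
  pos 1-2: 'd' vs 'd' -> MATCH ('dd')
  pos 2-3: 'd' vs 'c' -> different
  pos 3-4: 'c' vs 'b' -> different
  pos 4-5: 'b' vs 'b' -> MATCH ('bb')
  pos 5-6: 'b' vs 'd' -> different
  pos 6-7: 'd' vs 'e' -> different
Consecutive identical pairs: ['dd', 'bb']
Count: 2

2


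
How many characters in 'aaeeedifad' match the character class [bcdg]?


Character class [bcdg] matches any of: {b, c, d, g}
Scanning string 'aaeeedifad' character by character:
  pos 0: 'a' -> no
  pos 1: 'a' -> no
  pos 2: 'e' -> no
  pos 3: 'e' -> no
  pos 4: 'e' -> no
  pos 5: 'd' -> MATCH
  pos 6: 'i' -> no
  pos 7: 'f' -> no
  pos 8: 'a' -> no
  pos 9: 'd' -> MATCH
Total matches: 2

2


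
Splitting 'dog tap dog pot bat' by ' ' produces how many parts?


Splitting by ' ' breaks the string at each occurrence of the separator.
Text: 'dog tap dog pot bat'
Parts after split:
  Part 1: 'dog'
  Part 2: 'tap'
  Part 3: 'dog'
  Part 4: 'pot'
  Part 5: 'bat'
Total parts: 5

5


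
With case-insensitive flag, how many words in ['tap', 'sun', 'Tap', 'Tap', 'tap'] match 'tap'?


Case-insensitive matching: compare each word's lowercase form to 'tap'.
  'tap' -> lower='tap' -> MATCH
  'sun' -> lower='sun' -> no
  'Tap' -> lower='tap' -> MATCH
  'Tap' -> lower='tap' -> MATCH
  'tap' -> lower='tap' -> MATCH
Matches: ['tap', 'Tap', 'Tap', 'tap']
Count: 4

4


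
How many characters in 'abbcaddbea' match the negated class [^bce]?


Negated class [^bce] matches any char NOT in {b, c, e}
Scanning 'abbcaddbea':
  pos 0: 'a' -> MATCH
  pos 1: 'b' -> no (excluded)
  pos 2: 'b' -> no (excluded)
  pos 3: 'c' -> no (excluded)
  pos 4: 'a' -> MATCH
  pos 5: 'd' -> MATCH
  pos 6: 'd' -> MATCH
  pos 7: 'b' -> no (excluded)
  pos 8: 'e' -> no (excluded)
  pos 9: 'a' -> MATCH
Total matches: 5

5


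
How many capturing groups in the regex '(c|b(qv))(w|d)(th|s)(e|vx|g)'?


To count capturing groups, count each '(' that starts a group.
Pattern: '(c|b(qv))(w|d)(th|s)(e|vx|g)'
Walking through the pattern:
  Position 0: '(' -> group #1
  Position 4: '(' -> group #2
  Position 9: '(' -> group #3
  Position 14: '(' -> group #4
  Position 20: '(' -> group #5
Total capturing groups: 5

5


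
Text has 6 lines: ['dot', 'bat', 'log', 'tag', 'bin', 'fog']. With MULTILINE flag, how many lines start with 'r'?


With MULTILINE flag, ^ matches the start of each line.
Lines: ['dot', 'bat', 'log', 'tag', 'bin', 'fog']
Checking which lines start with 'r':
  Line 1: 'dot' -> no
  Line 2: 'bat' -> no
  Line 3: 'log' -> no
  Line 4: 'tag' -> no
  Line 5: 'bin' -> no
  Line 6: 'fog' -> no
Matching lines: []
Count: 0

0


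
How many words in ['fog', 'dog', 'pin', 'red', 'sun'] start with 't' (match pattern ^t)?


Pattern ^t anchors to start of word. Check which words begin with 't':
  'fog' -> no
  'dog' -> no
  'pin' -> no
  'red' -> no
  'sun' -> no
Matching words: []
Count: 0

0


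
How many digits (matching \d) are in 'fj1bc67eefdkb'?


\d matches any digit 0-9.
Scanning 'fj1bc67eefdkb':
  pos 2: '1' -> DIGIT
  pos 5: '6' -> DIGIT
  pos 6: '7' -> DIGIT
Digits found: ['1', '6', '7']
Total: 3

3


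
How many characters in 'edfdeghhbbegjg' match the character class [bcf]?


Character class [bcf] matches any of: {b, c, f}
Scanning string 'edfdeghhbbegjg' character by character:
  pos 0: 'e' -> no
  pos 1: 'd' -> no
  pos 2: 'f' -> MATCH
  pos 3: 'd' -> no
  pos 4: 'e' -> no
  pos 5: 'g' -> no
  pos 6: 'h' -> no
  pos 7: 'h' -> no
  pos 8: 'b' -> MATCH
  pos 9: 'b' -> MATCH
  pos 10: 'e' -> no
  pos 11: 'g' -> no
  pos 12: 'j' -> no
  pos 13: 'g' -> no
Total matches: 3

3


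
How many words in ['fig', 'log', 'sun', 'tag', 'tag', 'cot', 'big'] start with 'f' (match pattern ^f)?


Pattern ^f anchors to start of word. Check which words begin with 'f':
  'fig' -> MATCH (starts with 'f')
  'log' -> no
  'sun' -> no
  'tag' -> no
  'tag' -> no
  'cot' -> no
  'big' -> no
Matching words: ['fig']
Count: 1

1


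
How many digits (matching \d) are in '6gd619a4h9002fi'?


\d matches any digit 0-9.
Scanning '6gd619a4h9002fi':
  pos 0: '6' -> DIGIT
  pos 3: '6' -> DIGIT
  pos 4: '1' -> DIGIT
  pos 5: '9' -> DIGIT
  pos 7: '4' -> DIGIT
  pos 9: '9' -> DIGIT
  pos 10: '0' -> DIGIT
  pos 11: '0' -> DIGIT
  pos 12: '2' -> DIGIT
Digits found: ['6', '6', '1', '9', '4', '9', '0', '0', '2']
Total: 9

9


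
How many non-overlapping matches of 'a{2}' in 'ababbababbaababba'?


Pattern 'a{2}' matches exactly 2 consecutive a's (greedy, non-overlapping).
String: 'ababbababbaababba'
Scanning for runs of a's:
  Run at pos 0: 'a' (length 1) -> 0 match(es)
  Run at pos 2: 'a' (length 1) -> 0 match(es)
  Run at pos 5: 'a' (length 1) -> 0 match(es)
  Run at pos 7: 'a' (length 1) -> 0 match(es)
  Run at pos 10: 'aa' (length 2) -> 1 match(es)
  Run at pos 13: 'a' (length 1) -> 0 match(es)
  Run at pos 16: 'a' (length 1) -> 0 match(es)
Matches found: ['aa']
Total: 1

1


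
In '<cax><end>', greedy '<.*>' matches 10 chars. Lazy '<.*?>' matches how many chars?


Greedy '<.*>' tries to match as MUCH as possible.
Lazy '<.*?>' tries to match as LITTLE as possible.

String: '<cax><end>'
Greedy '<.*>' starts at first '<' and extends to the LAST '>': '<cax><end>' (10 chars)
Lazy '<.*?>' starts at first '<' and stops at the FIRST '>': '<cax>' (5 chars)

5


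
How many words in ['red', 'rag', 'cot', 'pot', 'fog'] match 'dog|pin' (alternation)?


Alternation 'dog|pin' matches either 'dog' or 'pin'.
Checking each word:
  'red' -> no
  'rag' -> no
  'cot' -> no
  'pot' -> no
  'fog' -> no
Matches: []
Count: 0

0


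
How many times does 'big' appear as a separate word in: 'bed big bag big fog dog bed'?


Scanning each word for exact match 'big':
  Word 1: 'bed' -> no
  Word 2: 'big' -> MATCH
  Word 3: 'bag' -> no
  Word 4: 'big' -> MATCH
  Word 5: 'fog' -> no
  Word 6: 'dog' -> no
  Word 7: 'bed' -> no
Total matches: 2

2


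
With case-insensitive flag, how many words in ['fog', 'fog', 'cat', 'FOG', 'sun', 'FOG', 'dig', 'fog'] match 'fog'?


Case-insensitive matching: compare each word's lowercase form to 'fog'.
  'fog' -> lower='fog' -> MATCH
  'fog' -> lower='fog' -> MATCH
  'cat' -> lower='cat' -> no
  'FOG' -> lower='fog' -> MATCH
  'sun' -> lower='sun' -> no
  'FOG' -> lower='fog' -> MATCH
  'dig' -> lower='dig' -> no
  'fog' -> lower='fog' -> MATCH
Matches: ['fog', 'fog', 'FOG', 'FOG', 'fog']
Count: 5

5


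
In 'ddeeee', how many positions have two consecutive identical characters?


Looking for consecutive identical characters in 'ddeeee':
  pos 0-1: 'd' vs 'd' -> MATCH ('dd')
  pos 1-2: 'd' vs 'e' -> different
  pos 2-3: 'e' vs 'e' -> MATCH ('ee')
  pos 3-4: 'e' vs 'e' -> MATCH ('ee')
  pos 4-5: 'e' vs 'e' -> MATCH ('ee')
Consecutive identical pairs: ['dd', 'ee', 'ee', 'ee']
Count: 4

4


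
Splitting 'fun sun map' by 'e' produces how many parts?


Splitting by 'e' breaks the string at each occurrence of the separator.
Text: 'fun sun map'
Parts after split:
  Part 1: 'fun sun map'
Total parts: 1

1


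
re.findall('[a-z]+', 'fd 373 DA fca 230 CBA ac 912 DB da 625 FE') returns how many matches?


Pattern '[a-z]+' finds one or more lowercase letters.
Text: 'fd 373 DA fca 230 CBA ac 912 DB da 625 FE'
Scanning for matches:
  Match 1: 'fd'
  Match 2: 'fca'
  Match 3: 'ac'
  Match 4: 'da'
Total matches: 4

4


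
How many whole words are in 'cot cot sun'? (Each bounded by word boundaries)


Word boundaries (\b) mark the start/end of each word.
Text: 'cot cot sun'
Splitting by whitespace:
  Word 1: 'cot'
  Word 2: 'cot'
  Word 3: 'sun'
Total whole words: 3

3


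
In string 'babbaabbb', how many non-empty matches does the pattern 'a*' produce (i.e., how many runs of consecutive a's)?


Pattern 'a*' matches zero or more a's. We want non-empty runs of consecutive a's.
String: 'babbaabbb'
Walking through the string to find runs of a's:
  Run 1: positions 1-1 -> 'a'
  Run 2: positions 4-5 -> 'aa'
Non-empty runs found: ['a', 'aa']
Count: 2

2


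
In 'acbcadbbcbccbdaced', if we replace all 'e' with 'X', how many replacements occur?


re.sub('e', 'X', text) replaces every occurrence of 'e' with 'X'.
Text: 'acbcadbbcbccbdaced'
Scanning for 'e':
  pos 16: 'e' -> replacement #1
Total replacements: 1

1


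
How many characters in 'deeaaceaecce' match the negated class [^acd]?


Negated class [^acd] matches any char NOT in {a, c, d}
Scanning 'deeaaceaecce':
  pos 0: 'd' -> no (excluded)
  pos 1: 'e' -> MATCH
  pos 2: 'e' -> MATCH
  pos 3: 'a' -> no (excluded)
  pos 4: 'a' -> no (excluded)
  pos 5: 'c' -> no (excluded)
  pos 6: 'e' -> MATCH
  pos 7: 'a' -> no (excluded)
  pos 8: 'e' -> MATCH
  pos 9: 'c' -> no (excluded)
  pos 10: 'c' -> no (excluded)
  pos 11: 'e' -> MATCH
Total matches: 5

5


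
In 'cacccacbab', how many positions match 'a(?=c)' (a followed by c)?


Lookahead 'a(?=c)' matches 'a' only when followed by 'c'.
String: 'cacccacbab'
Checking each position where char is 'a':
  pos 1: 'a' -> MATCH (next='c')
  pos 5: 'a' -> MATCH (next='c')
  pos 8: 'a' -> no (next='b')
Matching positions: [1, 5]
Count: 2

2


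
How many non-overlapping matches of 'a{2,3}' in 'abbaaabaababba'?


Pattern 'a{2,3}' matches between 2 and 3 consecutive a's (greedy).
String: 'abbaaabaababba'
Finding runs of a's and applying greedy matching:
  Run at pos 0: 'a' (length 1)
  Run at pos 3: 'aaa' (length 3)
  Run at pos 7: 'aa' (length 2)
  Run at pos 10: 'a' (length 1)
  Run at pos 13: 'a' (length 1)
Matches: ['aaa', 'aa']
Count: 2

2


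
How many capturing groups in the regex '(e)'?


To count capturing groups, count each '(' that starts a group.
Pattern: '(e)'
Walking through the pattern:
  Position 0: '(' -> group #1
Total capturing groups: 1

1


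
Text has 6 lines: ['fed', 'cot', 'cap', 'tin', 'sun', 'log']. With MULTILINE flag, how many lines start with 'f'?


With MULTILINE flag, ^ matches the start of each line.
Lines: ['fed', 'cot', 'cap', 'tin', 'sun', 'log']
Checking which lines start with 'f':
  Line 1: 'fed' -> MATCH
  Line 2: 'cot' -> no
  Line 3: 'cap' -> no
  Line 4: 'tin' -> no
  Line 5: 'sun' -> no
  Line 6: 'log' -> no
Matching lines: ['fed']
Count: 1

1


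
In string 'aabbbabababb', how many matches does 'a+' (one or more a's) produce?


Pattern 'a+' matches one or more consecutive a's.
String: 'aabbbabababb'
Scanning for runs of a:
  Match 1: 'aa' (length 2)
  Match 2: 'a' (length 1)
  Match 3: 'a' (length 1)
  Match 4: 'a' (length 1)
Total matches: 4

4


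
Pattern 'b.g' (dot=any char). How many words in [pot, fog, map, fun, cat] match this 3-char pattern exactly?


Pattern 'b.g' means: starts with 'b', any single char, ends with 'g'.
Checking each word (must be exactly 3 chars):
  'pot' (len=3): no
  'fog' (len=3): no
  'map' (len=3): no
  'fun' (len=3): no
  'cat' (len=3): no
Matching words: []
Total: 0

0


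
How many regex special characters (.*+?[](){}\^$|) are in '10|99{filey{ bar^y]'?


Regex special characters are: . * + ? [ ] ( ) { } \ ^ $ |
Scanning '10|99{filey{ bar^y]':
  pos 2: '|' -> SPECIAL
  pos 5: '{' -> SPECIAL
  pos 11: '{' -> SPECIAL
  pos 16: '^' -> SPECIAL
  pos 18: ']' -> SPECIAL
Special chars found: ['|', '{', '{', '^', ']']
Total: 5

5


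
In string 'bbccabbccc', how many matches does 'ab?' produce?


Pattern 'ab?' matches 'a' optionally followed by 'b'.
String: 'bbccabbccc'
Scanning left to right for 'a' then checking next char:
  Match 1: 'ab' (a followed by b)
Total matches: 1

1


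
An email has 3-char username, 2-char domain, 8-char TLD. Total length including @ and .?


An email address has format: username@domain.tld
Username length: 3
'@' character: 1
Domain length: 2
'.' character: 1
TLD length: 8
Total = 3 + 1 + 2 + 1 + 8 = 15

15


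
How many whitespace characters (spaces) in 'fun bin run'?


\s matches whitespace characters (spaces, tabs, etc.).
Text: 'fun bin run'
This text has 3 words separated by spaces.
Number of spaces = number of words - 1 = 3 - 1 = 2

2


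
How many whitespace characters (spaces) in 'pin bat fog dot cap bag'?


\s matches whitespace characters (spaces, tabs, etc.).
Text: 'pin bat fog dot cap bag'
This text has 6 words separated by spaces.
Number of spaces = number of words - 1 = 6 - 1 = 5

5


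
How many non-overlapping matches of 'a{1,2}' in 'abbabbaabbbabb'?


Pattern 'a{1,2}' matches between 1 and 2 consecutive a's (greedy).
String: 'abbabbaabbbabb'
Finding runs of a's and applying greedy matching:
  Run at pos 0: 'a' (length 1)
  Run at pos 3: 'a' (length 1)
  Run at pos 6: 'aa' (length 2)
  Run at pos 11: 'a' (length 1)
Matches: ['a', 'a', 'aa', 'a']
Count: 4

4


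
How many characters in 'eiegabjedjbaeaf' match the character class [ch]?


Character class [ch] matches any of: {c, h}
Scanning string 'eiegabjedjbaeaf' character by character:
  pos 0: 'e' -> no
  pos 1: 'i' -> no
  pos 2: 'e' -> no
  pos 3: 'g' -> no
  pos 4: 'a' -> no
  pos 5: 'b' -> no
  pos 6: 'j' -> no
  pos 7: 'e' -> no
  pos 8: 'd' -> no
  pos 9: 'j' -> no
  pos 10: 'b' -> no
  pos 11: 'a' -> no
  pos 12: 'e' -> no
  pos 13: 'a' -> no
  pos 14: 'f' -> no
Total matches: 0

0


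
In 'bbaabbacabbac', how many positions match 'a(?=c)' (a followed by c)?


Lookahead 'a(?=c)' matches 'a' only when followed by 'c'.
String: 'bbaabbacabbac'
Checking each position where char is 'a':
  pos 2: 'a' -> no (next='a')
  pos 3: 'a' -> no (next='b')
  pos 6: 'a' -> MATCH (next='c')
  pos 8: 'a' -> no (next='b')
  pos 11: 'a' -> MATCH (next='c')
Matching positions: [6, 11]
Count: 2

2


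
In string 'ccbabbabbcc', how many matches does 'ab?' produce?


Pattern 'ab?' matches 'a' optionally followed by 'b'.
String: 'ccbabbabbcc'
Scanning left to right for 'a' then checking next char:
  Match 1: 'ab' (a followed by b)
  Match 2: 'ab' (a followed by b)
Total matches: 2

2


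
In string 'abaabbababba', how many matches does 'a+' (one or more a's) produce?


Pattern 'a+' matches one or more consecutive a's.
String: 'abaabbababba'
Scanning for runs of a:
  Match 1: 'a' (length 1)
  Match 2: 'aa' (length 2)
  Match 3: 'a' (length 1)
  Match 4: 'a' (length 1)
  Match 5: 'a' (length 1)
Total matches: 5

5


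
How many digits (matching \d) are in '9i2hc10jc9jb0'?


\d matches any digit 0-9.
Scanning '9i2hc10jc9jb0':
  pos 0: '9' -> DIGIT
  pos 2: '2' -> DIGIT
  pos 5: '1' -> DIGIT
  pos 6: '0' -> DIGIT
  pos 9: '9' -> DIGIT
  pos 12: '0' -> DIGIT
Digits found: ['9', '2', '1', '0', '9', '0']
Total: 6

6


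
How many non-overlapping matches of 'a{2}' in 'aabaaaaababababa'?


Pattern 'a{2}' matches exactly 2 consecutive a's (greedy, non-overlapping).
String: 'aabaaaaababababa'
Scanning for runs of a's:
  Run at pos 0: 'aa' (length 2) -> 1 match(es)
  Run at pos 3: 'aaaaa' (length 5) -> 2 match(es)
  Run at pos 9: 'a' (length 1) -> 0 match(es)
  Run at pos 11: 'a' (length 1) -> 0 match(es)
  Run at pos 13: 'a' (length 1) -> 0 match(es)
  Run at pos 15: 'a' (length 1) -> 0 match(es)
Matches found: ['aa', 'aa', 'aa']
Total: 3

3


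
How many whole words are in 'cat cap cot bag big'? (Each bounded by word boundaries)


Word boundaries (\b) mark the start/end of each word.
Text: 'cat cap cot bag big'
Splitting by whitespace:
  Word 1: 'cat'
  Word 2: 'cap'
  Word 3: 'cot'
  Word 4: 'bag'
  Word 5: 'big'
Total whole words: 5

5


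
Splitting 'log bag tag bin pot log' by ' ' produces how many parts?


Splitting by ' ' breaks the string at each occurrence of the separator.
Text: 'log bag tag bin pot log'
Parts after split:
  Part 1: 'log'
  Part 2: 'bag'
  Part 3: 'tag'
  Part 4: 'bin'
  Part 5: 'pot'
  Part 6: 'log'
Total parts: 6

6


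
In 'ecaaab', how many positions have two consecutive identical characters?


Looking for consecutive identical characters in 'ecaaab':
  pos 0-1: 'e' vs 'c' -> different
  pos 1-2: 'c' vs 'a' -> different
  pos 2-3: 'a' vs 'a' -> MATCH ('aa')
  pos 3-4: 'a' vs 'a' -> MATCH ('aa')
  pos 4-5: 'a' vs 'b' -> different
Consecutive identical pairs: ['aa', 'aa']
Count: 2

2


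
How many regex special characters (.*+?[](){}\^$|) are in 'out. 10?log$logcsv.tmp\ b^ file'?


Regex special characters are: . * + ? [ ] ( ) { } \ ^ $ |
Scanning 'out. 10?log$logcsv.tmp\ b^ file':
  pos 3: '.' -> SPECIAL
  pos 7: '?' -> SPECIAL
  pos 11: '$' -> SPECIAL
  pos 18: '.' -> SPECIAL
  pos 22: '\' -> SPECIAL
  pos 25: '^' -> SPECIAL
Special chars found: ['.', '?', '$', '.', '\\', '^']
Total: 6

6


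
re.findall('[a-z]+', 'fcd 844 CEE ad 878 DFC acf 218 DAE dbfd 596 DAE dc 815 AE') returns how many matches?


Pattern '[a-z]+' finds one or more lowercase letters.
Text: 'fcd 844 CEE ad 878 DFC acf 218 DAE dbfd 596 DAE dc 815 AE'
Scanning for matches:
  Match 1: 'fcd'
  Match 2: 'ad'
  Match 3: 'acf'
  Match 4: 'dbfd'
  Match 5: 'dc'
Total matches: 5

5


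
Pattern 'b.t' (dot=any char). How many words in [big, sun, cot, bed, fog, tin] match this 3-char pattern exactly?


Pattern 'b.t' means: starts with 'b', any single char, ends with 't'.
Checking each word (must be exactly 3 chars):
  'big' (len=3): no
  'sun' (len=3): no
  'cot' (len=3): no
  'bed' (len=3): no
  'fog' (len=3): no
  'tin' (len=3): no
Matching words: []
Total: 0

0


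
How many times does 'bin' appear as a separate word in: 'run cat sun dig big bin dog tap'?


Scanning each word for exact match 'bin':
  Word 1: 'run' -> no
  Word 2: 'cat' -> no
  Word 3: 'sun' -> no
  Word 4: 'dig' -> no
  Word 5: 'big' -> no
  Word 6: 'bin' -> MATCH
  Word 7: 'dog' -> no
  Word 8: 'tap' -> no
Total matches: 1

1


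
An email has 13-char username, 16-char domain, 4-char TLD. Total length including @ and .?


An email address has format: username@domain.tld
Username length: 13
'@' character: 1
Domain length: 16
'.' character: 1
TLD length: 4
Total = 13 + 1 + 16 + 1 + 4 = 35

35


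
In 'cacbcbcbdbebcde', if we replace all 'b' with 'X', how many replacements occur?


re.sub('b', 'X', text) replaces every occurrence of 'b' with 'X'.
Text: 'cacbcbcbdbebcde'
Scanning for 'b':
  pos 3: 'b' -> replacement #1
  pos 5: 'b' -> replacement #2
  pos 7: 'b' -> replacement #3
  pos 9: 'b' -> replacement #4
  pos 11: 'b' -> replacement #5
Total replacements: 5

5


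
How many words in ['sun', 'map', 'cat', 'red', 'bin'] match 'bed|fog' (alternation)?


Alternation 'bed|fog' matches either 'bed' or 'fog'.
Checking each word:
  'sun' -> no
  'map' -> no
  'cat' -> no
  'red' -> no
  'bin' -> no
Matches: []
Count: 0

0


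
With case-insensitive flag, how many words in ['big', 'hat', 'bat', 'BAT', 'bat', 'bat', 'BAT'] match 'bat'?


Case-insensitive matching: compare each word's lowercase form to 'bat'.
  'big' -> lower='big' -> no
  'hat' -> lower='hat' -> no
  'bat' -> lower='bat' -> MATCH
  'BAT' -> lower='bat' -> MATCH
  'bat' -> lower='bat' -> MATCH
  'bat' -> lower='bat' -> MATCH
  'BAT' -> lower='bat' -> MATCH
Matches: ['bat', 'BAT', 'bat', 'bat', 'BAT']
Count: 5

5


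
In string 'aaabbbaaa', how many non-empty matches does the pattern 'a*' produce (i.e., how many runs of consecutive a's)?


Pattern 'a*' matches zero or more a's. We want non-empty runs of consecutive a's.
String: 'aaabbbaaa'
Walking through the string to find runs of a's:
  Run 1: positions 0-2 -> 'aaa'
  Run 2: positions 6-8 -> 'aaa'
Non-empty runs found: ['aaa', 'aaa']
Count: 2

2


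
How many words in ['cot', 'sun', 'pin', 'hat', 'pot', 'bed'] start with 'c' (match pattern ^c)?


Pattern ^c anchors to start of word. Check which words begin with 'c':
  'cot' -> MATCH (starts with 'c')
  'sun' -> no
  'pin' -> no
  'hat' -> no
  'pot' -> no
  'bed' -> no
Matching words: ['cot']
Count: 1

1


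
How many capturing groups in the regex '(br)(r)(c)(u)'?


To count capturing groups, count each '(' that starts a group.
Pattern: '(br)(r)(c)(u)'
Walking through the pattern:
  Position 0: '(' -> group #1
  Position 4: '(' -> group #2
  Position 7: '(' -> group #3
  Position 10: '(' -> group #4
Total capturing groups: 4

4


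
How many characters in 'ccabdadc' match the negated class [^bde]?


Negated class [^bde] matches any char NOT in {b, d, e}
Scanning 'ccabdadc':
  pos 0: 'c' -> MATCH
  pos 1: 'c' -> MATCH
  pos 2: 'a' -> MATCH
  pos 3: 'b' -> no (excluded)
  pos 4: 'd' -> no (excluded)
  pos 5: 'a' -> MATCH
  pos 6: 'd' -> no (excluded)
  pos 7: 'c' -> MATCH
Total matches: 5

5


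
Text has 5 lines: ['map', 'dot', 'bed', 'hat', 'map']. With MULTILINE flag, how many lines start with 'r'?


With MULTILINE flag, ^ matches the start of each line.
Lines: ['map', 'dot', 'bed', 'hat', 'map']
Checking which lines start with 'r':
  Line 1: 'map' -> no
  Line 2: 'dot' -> no
  Line 3: 'bed' -> no
  Line 4: 'hat' -> no
  Line 5: 'map' -> no
Matching lines: []
Count: 0

0


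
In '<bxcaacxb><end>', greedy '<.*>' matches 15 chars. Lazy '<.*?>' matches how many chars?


Greedy '<.*>' tries to match as MUCH as possible.
Lazy '<.*?>' tries to match as LITTLE as possible.

String: '<bxcaacxb><end>'
Greedy '<.*>' starts at first '<' and extends to the LAST '>': '<bxcaacxb><end>' (15 chars)
Lazy '<.*?>' starts at first '<' and stops at the FIRST '>': '<bxcaacxb>' (10 chars)

10


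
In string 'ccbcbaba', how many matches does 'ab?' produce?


Pattern 'ab?' matches 'a' optionally followed by 'b'.
String: 'ccbcbaba'
Scanning left to right for 'a' then checking next char:
  Match 1: 'ab' (a followed by b)
  Match 2: 'a' (a not followed by b)
Total matches: 2

2


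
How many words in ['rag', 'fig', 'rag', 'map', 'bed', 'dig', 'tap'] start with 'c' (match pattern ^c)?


Pattern ^c anchors to start of word. Check which words begin with 'c':
  'rag' -> no
  'fig' -> no
  'rag' -> no
  'map' -> no
  'bed' -> no
  'dig' -> no
  'tap' -> no
Matching words: []
Count: 0

0


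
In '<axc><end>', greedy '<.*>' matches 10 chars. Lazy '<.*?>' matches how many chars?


Greedy '<.*>' tries to match as MUCH as possible.
Lazy '<.*?>' tries to match as LITTLE as possible.

String: '<axc><end>'
Greedy '<.*>' starts at first '<' and extends to the LAST '>': '<axc><end>' (10 chars)
Lazy '<.*?>' starts at first '<' and stops at the FIRST '>': '<axc>' (5 chars)

5


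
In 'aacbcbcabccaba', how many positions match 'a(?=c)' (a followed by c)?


Lookahead 'a(?=c)' matches 'a' only when followed by 'c'.
String: 'aacbcbcabccaba'
Checking each position where char is 'a':
  pos 0: 'a' -> no (next='a')
  pos 1: 'a' -> MATCH (next='c')
  pos 7: 'a' -> no (next='b')
  pos 11: 'a' -> no (next='b')
Matching positions: [1]
Count: 1

1


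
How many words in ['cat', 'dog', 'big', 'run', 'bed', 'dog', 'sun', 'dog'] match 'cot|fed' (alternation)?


Alternation 'cot|fed' matches either 'cot' or 'fed'.
Checking each word:
  'cat' -> no
  'dog' -> no
  'big' -> no
  'run' -> no
  'bed' -> no
  'dog' -> no
  'sun' -> no
  'dog' -> no
Matches: []
Count: 0

0


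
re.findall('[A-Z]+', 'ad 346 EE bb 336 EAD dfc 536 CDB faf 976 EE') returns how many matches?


Pattern '[A-Z]+' finds one or more uppercase letters.
Text: 'ad 346 EE bb 336 EAD dfc 536 CDB faf 976 EE'
Scanning for matches:
  Match 1: 'EE'
  Match 2: 'EAD'
  Match 3: 'CDB'
  Match 4: 'EE'
Total matches: 4

4


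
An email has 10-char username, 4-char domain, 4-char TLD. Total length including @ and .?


An email address has format: username@domain.tld
Username length: 10
'@' character: 1
Domain length: 4
'.' character: 1
TLD length: 4
Total = 10 + 1 + 4 + 1 + 4 = 20

20


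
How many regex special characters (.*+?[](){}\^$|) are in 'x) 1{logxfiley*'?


Regex special characters are: . * + ? [ ] ( ) { } \ ^ $ |
Scanning 'x) 1{logxfiley*':
  pos 1: ')' -> SPECIAL
  pos 4: '{' -> SPECIAL
  pos 14: '*' -> SPECIAL
Special chars found: [')', '{', '*']
Total: 3

3


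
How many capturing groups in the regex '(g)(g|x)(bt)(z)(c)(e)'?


To count capturing groups, count each '(' that starts a group.
Pattern: '(g)(g|x)(bt)(z)(c)(e)'
Walking through the pattern:
  Position 0: '(' -> group #1
  Position 3: '(' -> group #2
  Position 8: '(' -> group #3
  Position 12: '(' -> group #4
  Position 15: '(' -> group #5
  Position 18: '(' -> group #6
Total capturing groups: 6

6


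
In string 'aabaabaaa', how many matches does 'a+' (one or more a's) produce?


Pattern 'a+' matches one or more consecutive a's.
String: 'aabaabaaa'
Scanning for runs of a:
  Match 1: 'aa' (length 2)
  Match 2: 'aa' (length 2)
  Match 3: 'aaa' (length 3)
Total matches: 3

3


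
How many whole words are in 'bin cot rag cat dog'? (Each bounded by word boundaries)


Word boundaries (\b) mark the start/end of each word.
Text: 'bin cot rag cat dog'
Splitting by whitespace:
  Word 1: 'bin'
  Word 2: 'cot'
  Word 3: 'rag'
  Word 4: 'cat'
  Word 5: 'dog'
Total whole words: 5

5


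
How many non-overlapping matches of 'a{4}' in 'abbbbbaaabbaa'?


Pattern 'a{4}' matches exactly 4 consecutive a's (greedy, non-overlapping).
String: 'abbbbbaaabbaa'
Scanning for runs of a's:
  Run at pos 0: 'a' (length 1) -> 0 match(es)
  Run at pos 6: 'aaa' (length 3) -> 0 match(es)
  Run at pos 11: 'aa' (length 2) -> 0 match(es)
Matches found: []
Total: 0

0


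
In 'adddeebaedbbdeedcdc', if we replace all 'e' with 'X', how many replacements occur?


re.sub('e', 'X', text) replaces every occurrence of 'e' with 'X'.
Text: 'adddeebaedbbdeedcdc'
Scanning for 'e':
  pos 4: 'e' -> replacement #1
  pos 5: 'e' -> replacement #2
  pos 8: 'e' -> replacement #3
  pos 13: 'e' -> replacement #4
  pos 14: 'e' -> replacement #5
Total replacements: 5

5


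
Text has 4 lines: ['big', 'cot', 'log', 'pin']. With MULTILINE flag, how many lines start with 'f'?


With MULTILINE flag, ^ matches the start of each line.
Lines: ['big', 'cot', 'log', 'pin']
Checking which lines start with 'f':
  Line 1: 'big' -> no
  Line 2: 'cot' -> no
  Line 3: 'log' -> no
  Line 4: 'pin' -> no
Matching lines: []
Count: 0

0
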